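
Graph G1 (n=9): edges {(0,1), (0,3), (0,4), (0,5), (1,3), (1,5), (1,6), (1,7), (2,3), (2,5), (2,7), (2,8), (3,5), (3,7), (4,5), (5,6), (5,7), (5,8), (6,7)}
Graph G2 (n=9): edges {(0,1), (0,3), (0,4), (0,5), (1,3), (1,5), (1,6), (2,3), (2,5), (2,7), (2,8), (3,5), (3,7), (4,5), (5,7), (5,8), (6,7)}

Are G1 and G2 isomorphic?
No, not isomorphic

The graphs are NOT isomorphic.

Counting edges: G1 has 19 edge(s); G2 has 17 edge(s).
Edge count is an isomorphism invariant (a bijection on vertices induces a bijection on edges), so differing edge counts rule out isomorphism.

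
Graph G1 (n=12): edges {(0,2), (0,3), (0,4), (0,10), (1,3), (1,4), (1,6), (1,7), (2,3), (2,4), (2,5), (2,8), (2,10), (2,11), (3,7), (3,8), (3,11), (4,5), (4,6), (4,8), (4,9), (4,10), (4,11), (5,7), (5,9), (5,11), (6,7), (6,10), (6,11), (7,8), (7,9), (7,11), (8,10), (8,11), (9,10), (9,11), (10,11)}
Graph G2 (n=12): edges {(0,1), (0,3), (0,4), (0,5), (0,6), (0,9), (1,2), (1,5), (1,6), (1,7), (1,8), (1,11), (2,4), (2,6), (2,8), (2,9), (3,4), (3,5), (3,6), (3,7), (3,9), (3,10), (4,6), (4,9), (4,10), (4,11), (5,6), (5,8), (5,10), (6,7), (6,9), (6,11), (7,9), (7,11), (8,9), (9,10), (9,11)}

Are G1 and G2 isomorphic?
Yes, isomorphic

The graphs are isomorphic.
One valid mapping φ: V(G1) → V(G2): 0→10, 1→8, 2→3, 3→5, 4→9, 5→7, 6→2, 7→1, 8→0, 9→11, 10→4, 11→6

Verify φ preserves adjacency — for each edge of G1, its image is an edge of G2:
  (0,2) → (φ(0),φ(2)) = (3,10) ∈ E(G2) ✓
  (0,3) → (φ(0),φ(3)) = (5,10) ∈ E(G2) ✓
  (0,4) → (φ(0),φ(4)) = (9,10) ∈ E(G2) ✓
  (0,10) → (φ(0),φ(10)) = (4,10) ∈ E(G2) ✓
  (1,3) → (φ(1),φ(3)) = (5,8) ∈ E(G2) ✓
  (1,4) → (φ(1),φ(4)) = (8,9) ∈ E(G2) ✓
  (1,6) → (φ(1),φ(6)) = (2,8) ∈ E(G2) ✓
  (1,7) → (φ(1),φ(7)) = (1,8) ∈ E(G2) ✓
  (2,3) → (φ(2),φ(3)) = (3,5) ∈ E(G2) ✓
  (2,4) → (φ(2),φ(4)) = (3,9) ∈ E(G2) ✓
  (2,5) → (φ(2),φ(5)) = (3,7) ∈ E(G2) ✓
  (2,8) → (φ(2),φ(8)) = (0,3) ∈ E(G2) ✓
  (2,10) → (φ(2),φ(10)) = (3,4) ∈ E(G2) ✓
  (2,11) → (φ(2),φ(11)) = (3,6) ∈ E(G2) ✓
  (3,7) → (φ(3),φ(7)) = (1,5) ∈ E(G2) ✓
  (3,8) → (φ(3),φ(8)) = (0,5) ∈ E(G2) ✓
  (3,11) → (φ(3),φ(11)) = (5,6) ∈ E(G2) ✓
  (4,5) → (φ(4),φ(5)) = (7,9) ∈ E(G2) ✓
  (4,6) → (φ(4),φ(6)) = (2,9) ∈ E(G2) ✓
  (4,8) → (φ(4),φ(8)) = (0,9) ∈ E(G2) ✓
  (4,9) → (φ(4),φ(9)) = (9,11) ∈ E(G2) ✓
  (4,10) → (φ(4),φ(10)) = (4,9) ∈ E(G2) ✓
  (4,11) → (φ(4),φ(11)) = (6,9) ∈ E(G2) ✓
  (5,7) → (φ(5),φ(7)) = (1,7) ∈ E(G2) ✓
  (5,9) → (φ(5),φ(9)) = (7,11) ∈ E(G2) ✓
  (5,11) → (φ(5),φ(11)) = (6,7) ∈ E(G2) ✓
  (6,7) → (φ(6),φ(7)) = (1,2) ∈ E(G2) ✓
  (6,10) → (φ(6),φ(10)) = (2,4) ∈ E(G2) ✓
  (6,11) → (φ(6),φ(11)) = (2,6) ∈ E(G2) ✓
  (7,8) → (φ(7),φ(8)) = (0,1) ∈ E(G2) ✓
  (7,9) → (φ(7),φ(9)) = (1,11) ∈ E(G2) ✓
  (7,11) → (φ(7),φ(11)) = (1,6) ∈ E(G2) ✓
  (8,10) → (φ(8),φ(10)) = (0,4) ∈ E(G2) ✓
  (8,11) → (φ(8),φ(11)) = (0,6) ∈ E(G2) ✓
  (9,10) → (φ(9),φ(10)) = (4,11) ∈ E(G2) ✓
  (9,11) → (φ(9),φ(11)) = (6,11) ∈ E(G2) ✓
  (10,11) → (φ(10),φ(11)) = (4,6) ∈ E(G2) ✓
All 37 edges of G1 map to edges of G2, and |E(G1)| = |E(G2)| = 37, so φ is a bijection on edges as well as vertices. Hence G1 ≅ G2.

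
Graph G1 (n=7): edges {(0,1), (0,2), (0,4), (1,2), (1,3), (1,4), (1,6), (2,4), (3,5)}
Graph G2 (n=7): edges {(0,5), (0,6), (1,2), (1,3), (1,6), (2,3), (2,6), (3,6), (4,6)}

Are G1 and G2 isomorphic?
Yes, isomorphic

The graphs are isomorphic.
One valid mapping φ: V(G1) → V(G2): 0→1, 1→6, 2→2, 3→0, 4→3, 5→5, 6→4

Verify φ preserves adjacency — for each edge of G1, its image is an edge of G2:
  (0,1) → (φ(0),φ(1)) = (1,6) ∈ E(G2) ✓
  (0,2) → (φ(0),φ(2)) = (1,2) ∈ E(G2) ✓
  (0,4) → (φ(0),φ(4)) = (1,3) ∈ E(G2) ✓
  (1,2) → (φ(1),φ(2)) = (2,6) ∈ E(G2) ✓
  (1,3) → (φ(1),φ(3)) = (0,6) ∈ E(G2) ✓
  (1,4) → (φ(1),φ(4)) = (3,6) ∈ E(G2) ✓
  (1,6) → (φ(1),φ(6)) = (4,6) ∈ E(G2) ✓
  (2,4) → (φ(2),φ(4)) = (2,3) ∈ E(G2) ✓
  (3,5) → (φ(3),φ(5)) = (0,5) ∈ E(G2) ✓
All 9 edges of G1 map to edges of G2, and |E(G1)| = |E(G2)| = 9, so φ is a bijection on edges as well as vertices. Hence G1 ≅ G2.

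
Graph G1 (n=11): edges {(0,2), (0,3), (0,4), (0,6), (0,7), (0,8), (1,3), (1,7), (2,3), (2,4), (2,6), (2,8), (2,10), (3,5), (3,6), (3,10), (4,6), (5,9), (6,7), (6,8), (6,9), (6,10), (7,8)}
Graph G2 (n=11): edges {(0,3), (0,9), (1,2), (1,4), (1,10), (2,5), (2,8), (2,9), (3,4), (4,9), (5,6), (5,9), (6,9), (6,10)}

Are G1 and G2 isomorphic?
No, not isomorphic

The graphs are NOT isomorphic.

Connected components of G1: 1 component(s) with vertex sets [[0, 1, 2, 3, 4, 5, 6, 7, 8, 9, 10]], sizes [11].
Connected components of G2: 2 component(s) with vertex sets [[7], [0, 1, 2, 3, 4, 5, 6, 8, 9, 10]], sizes [1, 10].
The number of connected components (and the multiset of component sizes) is an isomorphism invariant — an isomorphism maps each component of G1 bijectively onto a component of G2. Since G1 has 1 component(s) and G2 has 2, they cannot be isomorphic.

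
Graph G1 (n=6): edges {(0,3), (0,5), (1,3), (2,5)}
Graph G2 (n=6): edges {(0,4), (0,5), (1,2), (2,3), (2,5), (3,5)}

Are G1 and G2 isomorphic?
No, not isomorphic

The graphs are NOT isomorphic.

Counting triangles (3-cliques): G1 has 0, G2 has 1.
Triangle count is an isomorphism invariant, so differing triangle counts rule out isomorphism.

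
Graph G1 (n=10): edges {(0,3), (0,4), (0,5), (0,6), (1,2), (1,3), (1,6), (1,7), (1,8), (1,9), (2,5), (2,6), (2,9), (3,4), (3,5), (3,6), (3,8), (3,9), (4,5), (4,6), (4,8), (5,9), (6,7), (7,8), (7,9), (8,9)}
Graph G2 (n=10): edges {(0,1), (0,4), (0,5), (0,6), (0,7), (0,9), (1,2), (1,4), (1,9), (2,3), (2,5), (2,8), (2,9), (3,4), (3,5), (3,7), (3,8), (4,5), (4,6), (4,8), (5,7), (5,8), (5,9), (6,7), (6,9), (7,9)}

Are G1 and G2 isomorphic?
Yes, isomorphic

The graphs are isomorphic.
One valid mapping φ: V(G1) → V(G2): 0→8, 1→0, 2→1, 3→5, 4→3, 5→2, 6→4, 7→6, 8→7, 9→9

Verify φ preserves adjacency — for each edge of G1, its image is an edge of G2:
  (0,3) → (φ(0),φ(3)) = (5,8) ∈ E(G2) ✓
  (0,4) → (φ(0),φ(4)) = (3,8) ∈ E(G2) ✓
  (0,5) → (φ(0),φ(5)) = (2,8) ∈ E(G2) ✓
  (0,6) → (φ(0),φ(6)) = (4,8) ∈ E(G2) ✓
  (1,2) → (φ(1),φ(2)) = (0,1) ∈ E(G2) ✓
  (1,3) → (φ(1),φ(3)) = (0,5) ∈ E(G2) ✓
  (1,6) → (φ(1),φ(6)) = (0,4) ∈ E(G2) ✓
  (1,7) → (φ(1),φ(7)) = (0,6) ∈ E(G2) ✓
  (1,8) → (φ(1),φ(8)) = (0,7) ∈ E(G2) ✓
  (1,9) → (φ(1),φ(9)) = (0,9) ∈ E(G2) ✓
  (2,5) → (φ(2),φ(5)) = (1,2) ∈ E(G2) ✓
  (2,6) → (φ(2),φ(6)) = (1,4) ∈ E(G2) ✓
  (2,9) → (φ(2),φ(9)) = (1,9) ∈ E(G2) ✓
  (3,4) → (φ(3),φ(4)) = (3,5) ∈ E(G2) ✓
  (3,5) → (φ(3),φ(5)) = (2,5) ∈ E(G2) ✓
  (3,6) → (φ(3),φ(6)) = (4,5) ∈ E(G2) ✓
  (3,8) → (φ(3),φ(8)) = (5,7) ∈ E(G2) ✓
  (3,9) → (φ(3),φ(9)) = (5,9) ∈ E(G2) ✓
  (4,5) → (φ(4),φ(5)) = (2,3) ∈ E(G2) ✓
  (4,6) → (φ(4),φ(6)) = (3,4) ∈ E(G2) ✓
  (4,8) → (φ(4),φ(8)) = (3,7) ∈ E(G2) ✓
  (5,9) → (φ(5),φ(9)) = (2,9) ∈ E(G2) ✓
  (6,7) → (φ(6),φ(7)) = (4,6) ∈ E(G2) ✓
  (7,8) → (φ(7),φ(8)) = (6,7) ∈ E(G2) ✓
  (7,9) → (φ(7),φ(9)) = (6,9) ∈ E(G2) ✓
  (8,9) → (φ(8),φ(9)) = (7,9) ∈ E(G2) ✓
All 26 edges of G1 map to edges of G2, and |E(G1)| = |E(G2)| = 26, so φ is a bijection on edges as well as vertices. Hence G1 ≅ G2.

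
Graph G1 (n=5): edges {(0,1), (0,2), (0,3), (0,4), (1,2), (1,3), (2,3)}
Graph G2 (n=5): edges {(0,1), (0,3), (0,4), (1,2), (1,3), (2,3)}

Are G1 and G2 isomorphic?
No, not isomorphic

The graphs are NOT isomorphic.

Counting edges: G1 has 7 edge(s); G2 has 6 edge(s).
Edge count is an isomorphism invariant (a bijection on vertices induces a bijection on edges), so differing edge counts rule out isomorphism.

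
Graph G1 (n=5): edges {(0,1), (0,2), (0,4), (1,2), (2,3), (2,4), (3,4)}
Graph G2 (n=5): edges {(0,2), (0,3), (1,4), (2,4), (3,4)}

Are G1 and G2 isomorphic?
No, not isomorphic

The graphs are NOT isomorphic.

Degrees in G1: deg(0)=3, deg(1)=2, deg(2)=4, deg(3)=2, deg(4)=3.
Sorted degree sequence of G1: [4, 3, 3, 2, 2].
Degrees in G2: deg(0)=2, deg(1)=1, deg(2)=2, deg(3)=2, deg(4)=3.
Sorted degree sequence of G2: [3, 2, 2, 2, 1].
The (sorted) degree sequence is an isomorphism invariant, so since G1 and G2 have different degree sequences they cannot be isomorphic.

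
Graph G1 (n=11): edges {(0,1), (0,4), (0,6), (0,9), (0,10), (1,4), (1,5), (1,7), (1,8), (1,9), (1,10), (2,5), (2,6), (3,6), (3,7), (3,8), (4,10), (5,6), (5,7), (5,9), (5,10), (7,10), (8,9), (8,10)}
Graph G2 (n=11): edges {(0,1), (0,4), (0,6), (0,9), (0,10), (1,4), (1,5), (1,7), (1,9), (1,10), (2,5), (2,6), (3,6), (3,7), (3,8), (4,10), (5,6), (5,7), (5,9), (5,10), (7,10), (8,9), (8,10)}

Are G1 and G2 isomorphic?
No, not isomorphic

The graphs are NOT isomorphic.

Counting edges: G1 has 24 edge(s); G2 has 23 edge(s).
Edge count is an isomorphism invariant (a bijection on vertices induces a bijection on edges), so differing edge counts rule out isomorphism.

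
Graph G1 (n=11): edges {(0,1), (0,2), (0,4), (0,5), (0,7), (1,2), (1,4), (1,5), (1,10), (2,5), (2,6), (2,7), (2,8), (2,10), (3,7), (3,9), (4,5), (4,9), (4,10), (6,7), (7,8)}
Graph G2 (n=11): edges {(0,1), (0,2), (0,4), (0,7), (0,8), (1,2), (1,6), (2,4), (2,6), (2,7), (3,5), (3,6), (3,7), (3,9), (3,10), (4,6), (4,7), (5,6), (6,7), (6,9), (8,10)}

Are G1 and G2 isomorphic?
Yes, isomorphic

The graphs are isomorphic.
One valid mapping φ: V(G1) → V(G2): 0→7, 1→2, 2→6, 3→10, 4→0, 5→4, 6→9, 7→3, 8→5, 9→8, 10→1

Verify φ preserves adjacency — for each edge of G1, its image is an edge of G2:
  (0,1) → (φ(0),φ(1)) = (2,7) ∈ E(G2) ✓
  (0,2) → (φ(0),φ(2)) = (6,7) ∈ E(G2) ✓
  (0,4) → (φ(0),φ(4)) = (0,7) ∈ E(G2) ✓
  (0,5) → (φ(0),φ(5)) = (4,7) ∈ E(G2) ✓
  (0,7) → (φ(0),φ(7)) = (3,7) ∈ E(G2) ✓
  (1,2) → (φ(1),φ(2)) = (2,6) ∈ E(G2) ✓
  (1,4) → (φ(1),φ(4)) = (0,2) ∈ E(G2) ✓
  (1,5) → (φ(1),φ(5)) = (2,4) ∈ E(G2) ✓
  (1,10) → (φ(1),φ(10)) = (1,2) ∈ E(G2) ✓
  (2,5) → (φ(2),φ(5)) = (4,6) ∈ E(G2) ✓
  (2,6) → (φ(2),φ(6)) = (6,9) ∈ E(G2) ✓
  (2,7) → (φ(2),φ(7)) = (3,6) ∈ E(G2) ✓
  (2,8) → (φ(2),φ(8)) = (5,6) ∈ E(G2) ✓
  (2,10) → (φ(2),φ(10)) = (1,6) ∈ E(G2) ✓
  (3,7) → (φ(3),φ(7)) = (3,10) ∈ E(G2) ✓
  (3,9) → (φ(3),φ(9)) = (8,10) ∈ E(G2) ✓
  (4,5) → (φ(4),φ(5)) = (0,4) ∈ E(G2) ✓
  (4,9) → (φ(4),φ(9)) = (0,8) ∈ E(G2) ✓
  (4,10) → (φ(4),φ(10)) = (0,1) ∈ E(G2) ✓
  (6,7) → (φ(6),φ(7)) = (3,9) ∈ E(G2) ✓
  (7,8) → (φ(7),φ(8)) = (3,5) ∈ E(G2) ✓
All 21 edges of G1 map to edges of G2, and |E(G1)| = |E(G2)| = 21, so φ is a bijection on edges as well as vertices. Hence G1 ≅ G2.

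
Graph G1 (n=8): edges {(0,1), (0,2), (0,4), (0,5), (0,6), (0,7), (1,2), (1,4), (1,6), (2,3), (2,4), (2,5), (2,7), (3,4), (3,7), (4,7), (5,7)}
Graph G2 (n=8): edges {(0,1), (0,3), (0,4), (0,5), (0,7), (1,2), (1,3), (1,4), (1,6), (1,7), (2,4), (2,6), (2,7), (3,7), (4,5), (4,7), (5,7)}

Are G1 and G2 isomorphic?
Yes, isomorphic

The graphs are isomorphic.
One valid mapping φ: V(G1) → V(G2): 0→1, 1→2, 2→7, 3→5, 4→4, 5→3, 6→6, 7→0

Verify φ preserves adjacency — for each edge of G1, its image is an edge of G2:
  (0,1) → (φ(0),φ(1)) = (1,2) ∈ E(G2) ✓
  (0,2) → (φ(0),φ(2)) = (1,7) ∈ E(G2) ✓
  (0,4) → (φ(0),φ(4)) = (1,4) ∈ E(G2) ✓
  (0,5) → (φ(0),φ(5)) = (1,3) ∈ E(G2) ✓
  (0,6) → (φ(0),φ(6)) = (1,6) ∈ E(G2) ✓
  (0,7) → (φ(0),φ(7)) = (0,1) ∈ E(G2) ✓
  (1,2) → (φ(1),φ(2)) = (2,7) ∈ E(G2) ✓
  (1,4) → (φ(1),φ(4)) = (2,4) ∈ E(G2) ✓
  (1,6) → (φ(1),φ(6)) = (2,6) ∈ E(G2) ✓
  (2,3) → (φ(2),φ(3)) = (5,7) ∈ E(G2) ✓
  (2,4) → (φ(2),φ(4)) = (4,7) ∈ E(G2) ✓
  (2,5) → (φ(2),φ(5)) = (3,7) ∈ E(G2) ✓
  (2,7) → (φ(2),φ(7)) = (0,7) ∈ E(G2) ✓
  (3,4) → (φ(3),φ(4)) = (4,5) ∈ E(G2) ✓
  (3,7) → (φ(3),φ(7)) = (0,5) ∈ E(G2) ✓
  (4,7) → (φ(4),φ(7)) = (0,4) ∈ E(G2) ✓
  (5,7) → (φ(5),φ(7)) = (0,3) ∈ E(G2) ✓
All 17 edges of G1 map to edges of G2, and |E(G1)| = |E(G2)| = 17, so φ is a bijection on edges as well as vertices. Hence G1 ≅ G2.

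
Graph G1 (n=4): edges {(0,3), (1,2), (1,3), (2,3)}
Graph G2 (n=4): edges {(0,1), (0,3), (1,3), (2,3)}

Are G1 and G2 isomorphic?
Yes, isomorphic

The graphs are isomorphic.
One valid mapping φ: V(G1) → V(G2): 0→2, 1→0, 2→1, 3→3

Verify φ preserves adjacency — for each edge of G1, its image is an edge of G2:
  (0,3) → (φ(0),φ(3)) = (2,3) ∈ E(G2) ✓
  (1,2) → (φ(1),φ(2)) = (0,1) ∈ E(G2) ✓
  (1,3) → (φ(1),φ(3)) = (0,3) ∈ E(G2) ✓
  (2,3) → (φ(2),φ(3)) = (1,3) ∈ E(G2) ✓
All 4 edges of G1 map to edges of G2, and |E(G1)| = |E(G2)| = 4, so φ is a bijection on edges as well as vertices. Hence G1 ≅ G2.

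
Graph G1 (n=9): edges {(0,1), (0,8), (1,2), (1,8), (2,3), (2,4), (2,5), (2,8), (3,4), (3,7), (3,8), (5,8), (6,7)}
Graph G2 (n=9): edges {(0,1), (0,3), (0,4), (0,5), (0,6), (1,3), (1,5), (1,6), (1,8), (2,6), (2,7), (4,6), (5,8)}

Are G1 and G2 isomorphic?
Yes, isomorphic

The graphs are isomorphic.
One valid mapping φ: V(G1) → V(G2): 0→8, 1→5, 2→0, 3→6, 4→4, 5→3, 6→7, 7→2, 8→1

Verify φ preserves adjacency — for each edge of G1, its image is an edge of G2:
  (0,1) → (φ(0),φ(1)) = (5,8) ∈ E(G2) ✓
  (0,8) → (φ(0),φ(8)) = (1,8) ∈ E(G2) ✓
  (1,2) → (φ(1),φ(2)) = (0,5) ∈ E(G2) ✓
  (1,8) → (φ(1),φ(8)) = (1,5) ∈ E(G2) ✓
  (2,3) → (φ(2),φ(3)) = (0,6) ∈ E(G2) ✓
  (2,4) → (φ(2),φ(4)) = (0,4) ∈ E(G2) ✓
  (2,5) → (φ(2),φ(5)) = (0,3) ∈ E(G2) ✓
  (2,8) → (φ(2),φ(8)) = (0,1) ∈ E(G2) ✓
  (3,4) → (φ(3),φ(4)) = (4,6) ∈ E(G2) ✓
  (3,7) → (φ(3),φ(7)) = (2,6) ∈ E(G2) ✓
  (3,8) → (φ(3),φ(8)) = (1,6) ∈ E(G2) ✓
  (5,8) → (φ(5),φ(8)) = (1,3) ∈ E(G2) ✓
  (6,7) → (φ(6),φ(7)) = (2,7) ∈ E(G2) ✓
All 13 edges of G1 map to edges of G2, and |E(G1)| = |E(G2)| = 13, so φ is a bijection on edges as well as vertices. Hence G1 ≅ G2.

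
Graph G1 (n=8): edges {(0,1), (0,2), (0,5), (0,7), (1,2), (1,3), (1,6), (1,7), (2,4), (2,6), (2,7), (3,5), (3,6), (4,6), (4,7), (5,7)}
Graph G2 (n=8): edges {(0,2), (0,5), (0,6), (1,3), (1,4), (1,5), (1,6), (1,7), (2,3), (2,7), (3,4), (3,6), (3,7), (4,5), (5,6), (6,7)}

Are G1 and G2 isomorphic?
Yes, isomorphic

The graphs are isomorphic.
One valid mapping φ: V(G1) → V(G2): 0→7, 1→6, 2→1, 3→0, 4→4, 5→2, 6→5, 7→3

Verify φ preserves adjacency — for each edge of G1, its image is an edge of G2:
  (0,1) → (φ(0),φ(1)) = (6,7) ∈ E(G2) ✓
  (0,2) → (φ(0),φ(2)) = (1,7) ∈ E(G2) ✓
  (0,5) → (φ(0),φ(5)) = (2,7) ∈ E(G2) ✓
  (0,7) → (φ(0),φ(7)) = (3,7) ∈ E(G2) ✓
  (1,2) → (φ(1),φ(2)) = (1,6) ∈ E(G2) ✓
  (1,3) → (φ(1),φ(3)) = (0,6) ∈ E(G2) ✓
  (1,6) → (φ(1),φ(6)) = (5,6) ∈ E(G2) ✓
  (1,7) → (φ(1),φ(7)) = (3,6) ∈ E(G2) ✓
  (2,4) → (φ(2),φ(4)) = (1,4) ∈ E(G2) ✓
  (2,6) → (φ(2),φ(6)) = (1,5) ∈ E(G2) ✓
  (2,7) → (φ(2),φ(7)) = (1,3) ∈ E(G2) ✓
  (3,5) → (φ(3),φ(5)) = (0,2) ∈ E(G2) ✓
  (3,6) → (φ(3),φ(6)) = (0,5) ∈ E(G2) ✓
  (4,6) → (φ(4),φ(6)) = (4,5) ∈ E(G2) ✓
  (4,7) → (φ(4),φ(7)) = (3,4) ∈ E(G2) ✓
  (5,7) → (φ(5),φ(7)) = (2,3) ∈ E(G2) ✓
All 16 edges of G1 map to edges of G2, and |E(G1)| = |E(G2)| = 16, so φ is a bijection on edges as well as vertices. Hence G1 ≅ G2.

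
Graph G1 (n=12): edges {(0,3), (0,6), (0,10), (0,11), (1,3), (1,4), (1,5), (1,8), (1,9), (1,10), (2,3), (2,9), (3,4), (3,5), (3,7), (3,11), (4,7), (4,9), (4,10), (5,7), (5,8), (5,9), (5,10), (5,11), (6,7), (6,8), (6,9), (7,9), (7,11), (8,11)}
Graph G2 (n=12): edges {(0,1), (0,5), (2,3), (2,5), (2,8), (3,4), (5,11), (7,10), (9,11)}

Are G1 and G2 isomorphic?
No, not isomorphic

The graphs are NOT isomorphic.

Connected components of G1: 1 component(s) with vertex sets [[0, 1, 2, 3, 4, 5, 6, 7, 8, 9, 10, 11]], sizes [12].
Connected components of G2: 3 component(s) with vertex sets [[6], [7, 10], [0, 1, 2, 3, 4, 5, 8, 9, 11]], sizes [1, 2, 9].
The number of connected components (and the multiset of component sizes) is an isomorphism invariant — an isomorphism maps each component of G1 bijectively onto a component of G2. Since G1 has 1 component(s) and G2 has 3, they cannot be isomorphic.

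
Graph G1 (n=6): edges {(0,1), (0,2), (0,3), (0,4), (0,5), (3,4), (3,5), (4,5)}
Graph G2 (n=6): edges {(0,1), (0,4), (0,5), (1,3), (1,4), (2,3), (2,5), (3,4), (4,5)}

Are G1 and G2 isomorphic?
No, not isomorphic

The graphs are NOT isomorphic.

Counting triangles (3-cliques): G1 has 4, G2 has 3.
Triangle count is an isomorphism invariant, so differing triangle counts rule out isomorphism.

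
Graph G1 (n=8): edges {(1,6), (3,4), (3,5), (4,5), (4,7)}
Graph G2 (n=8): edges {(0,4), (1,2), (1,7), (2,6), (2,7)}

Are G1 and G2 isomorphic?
Yes, isomorphic

The graphs are isomorphic.
One valid mapping φ: V(G1) → V(G2): 0→5, 1→0, 2→3, 3→1, 4→2, 5→7, 6→4, 7→6

Verify φ preserves adjacency — for each edge of G1, its image is an edge of G2:
  (1,6) → (φ(1),φ(6)) = (0,4) ∈ E(G2) ✓
  (3,4) → (φ(3),φ(4)) = (1,2) ∈ E(G2) ✓
  (3,5) → (φ(3),φ(5)) = (1,7) ∈ E(G2) ✓
  (4,5) → (φ(4),φ(5)) = (2,7) ∈ E(G2) ✓
  (4,7) → (φ(4),φ(7)) = (2,6) ∈ E(G2) ✓
All 5 edges of G1 map to edges of G2, and |E(G1)| = |E(G2)| = 5, so φ is a bijection on edges as well as vertices. Hence G1 ≅ G2.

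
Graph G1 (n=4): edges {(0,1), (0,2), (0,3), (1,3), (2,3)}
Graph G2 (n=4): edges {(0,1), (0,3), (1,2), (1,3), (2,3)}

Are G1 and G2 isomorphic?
Yes, isomorphic

The graphs are isomorphic.
One valid mapping φ: V(G1) → V(G2): 0→1, 1→0, 2→2, 3→3

Verify φ preserves adjacency — for each edge of G1, its image is an edge of G2:
  (0,1) → (φ(0),φ(1)) = (0,1) ∈ E(G2) ✓
  (0,2) → (φ(0),φ(2)) = (1,2) ∈ E(G2) ✓
  (0,3) → (φ(0),φ(3)) = (1,3) ∈ E(G2) ✓
  (1,3) → (φ(1),φ(3)) = (0,3) ∈ E(G2) ✓
  (2,3) → (φ(2),φ(3)) = (2,3) ∈ E(G2) ✓
All 5 edges of G1 map to edges of G2, and |E(G1)| = |E(G2)| = 5, so φ is a bijection on edges as well as vertices. Hence G1 ≅ G2.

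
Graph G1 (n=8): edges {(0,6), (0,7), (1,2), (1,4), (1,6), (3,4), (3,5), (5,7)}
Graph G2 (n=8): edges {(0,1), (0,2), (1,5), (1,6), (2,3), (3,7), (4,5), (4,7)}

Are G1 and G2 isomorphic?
Yes, isomorphic

The graphs are isomorphic.
One valid mapping φ: V(G1) → V(G2): 0→2, 1→1, 2→6, 3→4, 4→5, 5→7, 6→0, 7→3

Verify φ preserves adjacency — for each edge of G1, its image is an edge of G2:
  (0,6) → (φ(0),φ(6)) = (0,2) ∈ E(G2) ✓
  (0,7) → (φ(0),φ(7)) = (2,3) ∈ E(G2) ✓
  (1,2) → (φ(1),φ(2)) = (1,6) ∈ E(G2) ✓
  (1,4) → (φ(1),φ(4)) = (1,5) ∈ E(G2) ✓
  (1,6) → (φ(1),φ(6)) = (0,1) ∈ E(G2) ✓
  (3,4) → (φ(3),φ(4)) = (4,5) ∈ E(G2) ✓
  (3,5) → (φ(3),φ(5)) = (4,7) ∈ E(G2) ✓
  (5,7) → (φ(5),φ(7)) = (3,7) ∈ E(G2) ✓
All 8 edges of G1 map to edges of G2, and |E(G1)| = |E(G2)| = 8, so φ is a bijection on edges as well as vertices. Hence G1 ≅ G2.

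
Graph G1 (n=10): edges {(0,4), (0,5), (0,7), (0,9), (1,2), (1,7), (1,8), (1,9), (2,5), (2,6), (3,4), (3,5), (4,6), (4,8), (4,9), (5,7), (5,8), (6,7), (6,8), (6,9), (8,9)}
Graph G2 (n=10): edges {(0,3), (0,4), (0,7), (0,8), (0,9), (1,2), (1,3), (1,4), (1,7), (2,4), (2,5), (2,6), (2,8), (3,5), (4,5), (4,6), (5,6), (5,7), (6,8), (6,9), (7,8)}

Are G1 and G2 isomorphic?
Yes, isomorphic

The graphs are isomorphic.
One valid mapping φ: V(G1) → V(G2): 0→8, 1→1, 2→3, 3→9, 4→6, 5→0, 6→5, 7→7, 8→4, 9→2

Verify φ preserves adjacency — for each edge of G1, its image is an edge of G2:
  (0,4) → (φ(0),φ(4)) = (6,8) ∈ E(G2) ✓
  (0,5) → (φ(0),φ(5)) = (0,8) ∈ E(G2) ✓
  (0,7) → (φ(0),φ(7)) = (7,8) ∈ E(G2) ✓
  (0,9) → (φ(0),φ(9)) = (2,8) ∈ E(G2) ✓
  (1,2) → (φ(1),φ(2)) = (1,3) ∈ E(G2) ✓
  (1,7) → (φ(1),φ(7)) = (1,7) ∈ E(G2) ✓
  (1,8) → (φ(1),φ(8)) = (1,4) ∈ E(G2) ✓
  (1,9) → (φ(1),φ(9)) = (1,2) ∈ E(G2) ✓
  (2,5) → (φ(2),φ(5)) = (0,3) ∈ E(G2) ✓
  (2,6) → (φ(2),φ(6)) = (3,5) ∈ E(G2) ✓
  (3,4) → (φ(3),φ(4)) = (6,9) ∈ E(G2) ✓
  (3,5) → (φ(3),φ(5)) = (0,9) ∈ E(G2) ✓
  (4,6) → (φ(4),φ(6)) = (5,6) ∈ E(G2) ✓
  (4,8) → (φ(4),φ(8)) = (4,6) ∈ E(G2) ✓
  (4,9) → (φ(4),φ(9)) = (2,6) ∈ E(G2) ✓
  (5,7) → (φ(5),φ(7)) = (0,7) ∈ E(G2) ✓
  (5,8) → (φ(5),φ(8)) = (0,4) ∈ E(G2) ✓
  (6,7) → (φ(6),φ(7)) = (5,7) ∈ E(G2) ✓
  (6,8) → (φ(6),φ(8)) = (4,5) ∈ E(G2) ✓
  (6,9) → (φ(6),φ(9)) = (2,5) ∈ E(G2) ✓
  (8,9) → (φ(8),φ(9)) = (2,4) ∈ E(G2) ✓
All 21 edges of G1 map to edges of G2, and |E(G1)| = |E(G2)| = 21, so φ is a bijection on edges as well as vertices. Hence G1 ≅ G2.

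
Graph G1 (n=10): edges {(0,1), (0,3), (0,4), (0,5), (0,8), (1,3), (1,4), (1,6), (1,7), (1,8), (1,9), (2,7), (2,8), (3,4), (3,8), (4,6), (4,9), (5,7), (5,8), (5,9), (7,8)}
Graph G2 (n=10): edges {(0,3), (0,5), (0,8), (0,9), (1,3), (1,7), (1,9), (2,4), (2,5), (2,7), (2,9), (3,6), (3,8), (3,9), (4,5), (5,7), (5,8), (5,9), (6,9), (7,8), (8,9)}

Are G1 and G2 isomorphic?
Yes, isomorphic

The graphs are isomorphic.
One valid mapping φ: V(G1) → V(G2): 0→8, 1→9, 2→4, 3→0, 4→3, 5→7, 6→6, 7→2, 8→5, 9→1

Verify φ preserves adjacency — for each edge of G1, its image is an edge of G2:
  (0,1) → (φ(0),φ(1)) = (8,9) ∈ E(G2) ✓
  (0,3) → (φ(0),φ(3)) = (0,8) ∈ E(G2) ✓
  (0,4) → (φ(0),φ(4)) = (3,8) ∈ E(G2) ✓
  (0,5) → (φ(0),φ(5)) = (7,8) ∈ E(G2) ✓
  (0,8) → (φ(0),φ(8)) = (5,8) ∈ E(G2) ✓
  (1,3) → (φ(1),φ(3)) = (0,9) ∈ E(G2) ✓
  (1,4) → (φ(1),φ(4)) = (3,9) ∈ E(G2) ✓
  (1,6) → (φ(1),φ(6)) = (6,9) ∈ E(G2) ✓
  (1,7) → (φ(1),φ(7)) = (2,9) ∈ E(G2) ✓
  (1,8) → (φ(1),φ(8)) = (5,9) ∈ E(G2) ✓
  (1,9) → (φ(1),φ(9)) = (1,9) ∈ E(G2) ✓
  (2,7) → (φ(2),φ(7)) = (2,4) ∈ E(G2) ✓
  (2,8) → (φ(2),φ(8)) = (4,5) ∈ E(G2) ✓
  (3,4) → (φ(3),φ(4)) = (0,3) ∈ E(G2) ✓
  (3,8) → (φ(3),φ(8)) = (0,5) ∈ E(G2) ✓
  (4,6) → (φ(4),φ(6)) = (3,6) ∈ E(G2) ✓
  (4,9) → (φ(4),φ(9)) = (1,3) ∈ E(G2) ✓
  (5,7) → (φ(5),φ(7)) = (2,7) ∈ E(G2) ✓
  (5,8) → (φ(5),φ(8)) = (5,7) ∈ E(G2) ✓
  (5,9) → (φ(5),φ(9)) = (1,7) ∈ E(G2) ✓
  (7,8) → (φ(7),φ(8)) = (2,5) ∈ E(G2) ✓
All 21 edges of G1 map to edges of G2, and |E(G1)| = |E(G2)| = 21, so φ is a bijection on edges as well as vertices. Hence G1 ≅ G2.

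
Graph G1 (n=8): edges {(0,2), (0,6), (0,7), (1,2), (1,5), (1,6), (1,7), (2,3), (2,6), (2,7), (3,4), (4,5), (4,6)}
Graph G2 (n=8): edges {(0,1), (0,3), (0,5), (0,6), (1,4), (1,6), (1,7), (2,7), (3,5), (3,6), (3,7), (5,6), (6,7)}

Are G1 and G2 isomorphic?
No, not isomorphic

The graphs are NOT isomorphic.

Degrees in G1: deg(0)=3, deg(1)=4, deg(2)=5, deg(3)=2, deg(4)=3, deg(5)=2, deg(6)=4, deg(7)=3.
Sorted degree sequence of G1: [5, 4, 4, 3, 3, 3, 2, 2].
Degrees in G2: deg(0)=4, deg(1)=4, deg(2)=1, deg(3)=4, deg(4)=1, deg(5)=3, deg(6)=5, deg(7)=4.
Sorted degree sequence of G2: [5, 4, 4, 4, 4, 3, 1, 1].
The (sorted) degree sequence is an isomorphism invariant, so since G1 and G2 have different degree sequences they cannot be isomorphic.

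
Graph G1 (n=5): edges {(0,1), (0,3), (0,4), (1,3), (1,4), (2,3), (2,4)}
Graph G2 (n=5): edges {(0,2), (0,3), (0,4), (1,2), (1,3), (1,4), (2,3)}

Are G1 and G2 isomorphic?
Yes, isomorphic

The graphs are isomorphic.
One valid mapping φ: V(G1) → V(G2): 0→3, 1→2, 2→4, 3→0, 4→1

Verify φ preserves adjacency — for each edge of G1, its image is an edge of G2:
  (0,1) → (φ(0),φ(1)) = (2,3) ∈ E(G2) ✓
  (0,3) → (φ(0),φ(3)) = (0,3) ∈ E(G2) ✓
  (0,4) → (φ(0),φ(4)) = (1,3) ∈ E(G2) ✓
  (1,3) → (φ(1),φ(3)) = (0,2) ∈ E(G2) ✓
  (1,4) → (φ(1),φ(4)) = (1,2) ∈ E(G2) ✓
  (2,3) → (φ(2),φ(3)) = (0,4) ∈ E(G2) ✓
  (2,4) → (φ(2),φ(4)) = (1,4) ∈ E(G2) ✓
All 7 edges of G1 map to edges of G2, and |E(G1)| = |E(G2)| = 7, so φ is a bijection on edges as well as vertices. Hence G1 ≅ G2.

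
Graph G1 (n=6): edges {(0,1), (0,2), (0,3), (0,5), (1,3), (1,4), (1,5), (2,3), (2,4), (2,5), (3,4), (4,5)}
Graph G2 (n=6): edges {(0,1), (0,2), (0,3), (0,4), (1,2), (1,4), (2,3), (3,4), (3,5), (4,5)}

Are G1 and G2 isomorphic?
No, not isomorphic

The graphs are NOT isomorphic.

Degrees in G1: deg(0)=4, deg(1)=4, deg(2)=4, deg(3)=4, deg(4)=4, deg(5)=4.
Sorted degree sequence of G1: [4, 4, 4, 4, 4, 4].
Degrees in G2: deg(0)=4, deg(1)=3, deg(2)=3, deg(3)=4, deg(4)=4, deg(5)=2.
Sorted degree sequence of G2: [4, 4, 4, 3, 3, 2].
The (sorted) degree sequence is an isomorphism invariant, so since G1 and G2 have different degree sequences they cannot be isomorphic.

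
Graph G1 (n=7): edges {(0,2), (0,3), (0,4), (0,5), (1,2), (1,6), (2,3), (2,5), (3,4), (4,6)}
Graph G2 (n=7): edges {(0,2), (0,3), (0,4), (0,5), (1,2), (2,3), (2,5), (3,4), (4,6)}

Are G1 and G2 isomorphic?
No, not isomorphic

The graphs are NOT isomorphic.

Counting edges: G1 has 10 edge(s); G2 has 9 edge(s).
Edge count is an isomorphism invariant (a bijection on vertices induces a bijection on edges), so differing edge counts rule out isomorphism.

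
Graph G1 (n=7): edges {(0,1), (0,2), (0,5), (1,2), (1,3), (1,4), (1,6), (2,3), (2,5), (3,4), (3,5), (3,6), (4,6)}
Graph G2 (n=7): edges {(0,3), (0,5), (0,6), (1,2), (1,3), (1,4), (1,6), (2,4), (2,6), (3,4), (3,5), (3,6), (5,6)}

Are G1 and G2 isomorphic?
Yes, isomorphic

The graphs are isomorphic.
One valid mapping φ: V(G1) → V(G2): 0→4, 1→3, 2→1, 3→6, 4→0, 5→2, 6→5

Verify φ preserves adjacency — for each edge of G1, its image is an edge of G2:
  (0,1) → (φ(0),φ(1)) = (3,4) ∈ E(G2) ✓
  (0,2) → (φ(0),φ(2)) = (1,4) ∈ E(G2) ✓
  (0,5) → (φ(0),φ(5)) = (2,4) ∈ E(G2) ✓
  (1,2) → (φ(1),φ(2)) = (1,3) ∈ E(G2) ✓
  (1,3) → (φ(1),φ(3)) = (3,6) ∈ E(G2) ✓
  (1,4) → (φ(1),φ(4)) = (0,3) ∈ E(G2) ✓
  (1,6) → (φ(1),φ(6)) = (3,5) ∈ E(G2) ✓
  (2,3) → (φ(2),φ(3)) = (1,6) ∈ E(G2) ✓
  (2,5) → (φ(2),φ(5)) = (1,2) ∈ E(G2) ✓
  (3,4) → (φ(3),φ(4)) = (0,6) ∈ E(G2) ✓
  (3,5) → (φ(3),φ(5)) = (2,6) ∈ E(G2) ✓
  (3,6) → (φ(3),φ(6)) = (5,6) ∈ E(G2) ✓
  (4,6) → (φ(4),φ(6)) = (0,5) ∈ E(G2) ✓
All 13 edges of G1 map to edges of G2, and |E(G1)| = |E(G2)| = 13, so φ is a bijection on edges as well as vertices. Hence G1 ≅ G2.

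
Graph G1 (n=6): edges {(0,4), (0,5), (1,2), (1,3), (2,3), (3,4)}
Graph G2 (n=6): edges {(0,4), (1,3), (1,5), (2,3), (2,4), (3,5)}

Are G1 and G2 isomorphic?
Yes, isomorphic

The graphs are isomorphic.
One valid mapping φ: V(G1) → V(G2): 0→4, 1→5, 2→1, 3→3, 4→2, 5→0

Verify φ preserves adjacency — for each edge of G1, its image is an edge of G2:
  (0,4) → (φ(0),φ(4)) = (2,4) ∈ E(G2) ✓
  (0,5) → (φ(0),φ(5)) = (0,4) ∈ E(G2) ✓
  (1,2) → (φ(1),φ(2)) = (1,5) ∈ E(G2) ✓
  (1,3) → (φ(1),φ(3)) = (3,5) ∈ E(G2) ✓
  (2,3) → (φ(2),φ(3)) = (1,3) ∈ E(G2) ✓
  (3,4) → (φ(3),φ(4)) = (2,3) ∈ E(G2) ✓
All 6 edges of G1 map to edges of G2, and |E(G1)| = |E(G2)| = 6, so φ is a bijection on edges as well as vertices. Hence G1 ≅ G2.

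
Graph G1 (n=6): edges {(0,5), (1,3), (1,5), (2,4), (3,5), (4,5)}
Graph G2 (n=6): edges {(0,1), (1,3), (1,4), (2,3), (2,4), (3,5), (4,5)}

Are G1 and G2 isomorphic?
No, not isomorphic

The graphs are NOT isomorphic.

Degrees in G1: deg(0)=1, deg(1)=2, deg(2)=1, deg(3)=2, deg(4)=2, deg(5)=4.
Sorted degree sequence of G1: [4, 2, 2, 2, 1, 1].
Degrees in G2: deg(0)=1, deg(1)=3, deg(2)=2, deg(3)=3, deg(4)=3, deg(5)=2.
Sorted degree sequence of G2: [3, 3, 3, 2, 2, 1].
The (sorted) degree sequence is an isomorphism invariant, so since G1 and G2 have different degree sequences they cannot be isomorphic.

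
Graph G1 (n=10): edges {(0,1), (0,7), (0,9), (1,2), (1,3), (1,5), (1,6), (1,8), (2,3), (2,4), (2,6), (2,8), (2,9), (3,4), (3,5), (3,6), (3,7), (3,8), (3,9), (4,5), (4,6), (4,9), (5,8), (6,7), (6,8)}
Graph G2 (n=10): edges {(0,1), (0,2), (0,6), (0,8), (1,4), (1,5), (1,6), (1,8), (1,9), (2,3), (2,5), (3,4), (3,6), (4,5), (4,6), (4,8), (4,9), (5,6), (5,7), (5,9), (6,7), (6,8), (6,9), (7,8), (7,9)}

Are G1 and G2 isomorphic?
Yes, isomorphic

The graphs are isomorphic.
One valid mapping φ: V(G1) → V(G2): 0→2, 1→5, 2→1, 3→6, 4→8, 5→7, 6→4, 7→3, 8→9, 9→0

Verify φ preserves adjacency — for each edge of G1, its image is an edge of G2:
  (0,1) → (φ(0),φ(1)) = (2,5) ∈ E(G2) ✓
  (0,7) → (φ(0),φ(7)) = (2,3) ∈ E(G2) ✓
  (0,9) → (φ(0),φ(9)) = (0,2) ∈ E(G2) ✓
  (1,2) → (φ(1),φ(2)) = (1,5) ∈ E(G2) ✓
  (1,3) → (φ(1),φ(3)) = (5,6) ∈ E(G2) ✓
  (1,5) → (φ(1),φ(5)) = (5,7) ∈ E(G2) ✓
  (1,6) → (φ(1),φ(6)) = (4,5) ∈ E(G2) ✓
  (1,8) → (φ(1),φ(8)) = (5,9) ∈ E(G2) ✓
  (2,3) → (φ(2),φ(3)) = (1,6) ∈ E(G2) ✓
  (2,4) → (φ(2),φ(4)) = (1,8) ∈ E(G2) ✓
  (2,6) → (φ(2),φ(6)) = (1,4) ∈ E(G2) ✓
  (2,8) → (φ(2),φ(8)) = (1,9) ∈ E(G2) ✓
  (2,9) → (φ(2),φ(9)) = (0,1) ∈ E(G2) ✓
  (3,4) → (φ(3),φ(4)) = (6,8) ∈ E(G2) ✓
  (3,5) → (φ(3),φ(5)) = (6,7) ∈ E(G2) ✓
  (3,6) → (φ(3),φ(6)) = (4,6) ∈ E(G2) ✓
  (3,7) → (φ(3),φ(7)) = (3,6) ∈ E(G2) ✓
  (3,8) → (φ(3),φ(8)) = (6,9) ∈ E(G2) ✓
  (3,9) → (φ(3),φ(9)) = (0,6) ∈ E(G2) ✓
  (4,5) → (φ(4),φ(5)) = (7,8) ∈ E(G2) ✓
  (4,6) → (φ(4),φ(6)) = (4,8) ∈ E(G2) ✓
  (4,9) → (φ(4),φ(9)) = (0,8) ∈ E(G2) ✓
  (5,8) → (φ(5),φ(8)) = (7,9) ∈ E(G2) ✓
  (6,7) → (φ(6),φ(7)) = (3,4) ∈ E(G2) ✓
  (6,8) → (φ(6),φ(8)) = (4,9) ∈ E(G2) ✓
All 25 edges of G1 map to edges of G2, and |E(G1)| = |E(G2)| = 25, so φ is a bijection on edges as well as vertices. Hence G1 ≅ G2.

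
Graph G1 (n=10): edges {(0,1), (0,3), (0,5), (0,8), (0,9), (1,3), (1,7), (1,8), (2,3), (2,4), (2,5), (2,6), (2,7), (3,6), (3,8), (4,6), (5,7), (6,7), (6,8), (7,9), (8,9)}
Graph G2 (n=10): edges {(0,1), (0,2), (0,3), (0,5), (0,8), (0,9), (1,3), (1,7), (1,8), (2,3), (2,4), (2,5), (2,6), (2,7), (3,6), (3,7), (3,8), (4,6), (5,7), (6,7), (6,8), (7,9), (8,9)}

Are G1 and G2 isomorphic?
No, not isomorphic

The graphs are NOT isomorphic.

Counting edges: G1 has 21 edge(s); G2 has 23 edge(s).
Edge count is an isomorphism invariant (a bijection on vertices induces a bijection on edges), so differing edge counts rule out isomorphism.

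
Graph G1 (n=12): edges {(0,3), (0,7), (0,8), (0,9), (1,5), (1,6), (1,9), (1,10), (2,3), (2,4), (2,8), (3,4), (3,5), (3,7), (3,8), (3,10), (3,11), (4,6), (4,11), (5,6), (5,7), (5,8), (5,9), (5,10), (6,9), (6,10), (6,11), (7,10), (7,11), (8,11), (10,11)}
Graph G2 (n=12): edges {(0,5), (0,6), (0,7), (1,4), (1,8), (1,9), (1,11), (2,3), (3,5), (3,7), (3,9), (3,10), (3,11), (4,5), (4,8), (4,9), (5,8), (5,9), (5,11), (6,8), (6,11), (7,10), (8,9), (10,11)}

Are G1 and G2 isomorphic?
No, not isomorphic

The graphs are NOT isomorphic.

Counting triangles (3-cliques): G1 has 23, G2 has 11.
Triangle count is an isomorphism invariant, so differing triangle counts rule out isomorphism.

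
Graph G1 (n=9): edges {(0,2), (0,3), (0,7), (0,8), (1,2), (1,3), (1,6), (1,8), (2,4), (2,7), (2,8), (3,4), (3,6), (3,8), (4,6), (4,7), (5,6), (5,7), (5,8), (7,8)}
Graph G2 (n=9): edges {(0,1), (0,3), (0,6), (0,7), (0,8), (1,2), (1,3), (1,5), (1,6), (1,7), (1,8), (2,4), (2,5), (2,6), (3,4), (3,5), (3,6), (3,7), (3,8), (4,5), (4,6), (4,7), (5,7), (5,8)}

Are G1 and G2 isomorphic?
No, not isomorphic

The graphs are NOT isomorphic.

Counting triangles (3-cliques): G1 has 11, G2 has 23.
Triangle count is an isomorphism invariant, so differing triangle counts rule out isomorphism.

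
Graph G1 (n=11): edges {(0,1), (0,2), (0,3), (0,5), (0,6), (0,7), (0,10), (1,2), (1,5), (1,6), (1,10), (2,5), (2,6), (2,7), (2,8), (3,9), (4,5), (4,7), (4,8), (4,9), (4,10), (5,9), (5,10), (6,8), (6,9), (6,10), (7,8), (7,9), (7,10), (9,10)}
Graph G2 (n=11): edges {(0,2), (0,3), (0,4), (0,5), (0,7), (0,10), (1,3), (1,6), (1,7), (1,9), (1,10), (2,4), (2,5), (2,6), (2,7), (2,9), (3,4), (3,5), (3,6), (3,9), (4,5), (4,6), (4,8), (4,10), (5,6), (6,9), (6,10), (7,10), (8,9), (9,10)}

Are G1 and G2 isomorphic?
Yes, isomorphic

The graphs are isomorphic.
One valid mapping φ: V(G1) → V(G2): 0→4, 1→5, 2→0, 3→8, 4→1, 5→3, 6→2, 7→10, 8→7, 9→9, 10→6

Verify φ preserves adjacency — for each edge of G1, its image is an edge of G2:
  (0,1) → (φ(0),φ(1)) = (4,5) ∈ E(G2) ✓
  (0,2) → (φ(0),φ(2)) = (0,4) ∈ E(G2) ✓
  (0,3) → (φ(0),φ(3)) = (4,8) ∈ E(G2) ✓
  (0,5) → (φ(0),φ(5)) = (3,4) ∈ E(G2) ✓
  (0,6) → (φ(0),φ(6)) = (2,4) ∈ E(G2) ✓
  (0,7) → (φ(0),φ(7)) = (4,10) ∈ E(G2) ✓
  (0,10) → (φ(0),φ(10)) = (4,6) ∈ E(G2) ✓
  (1,2) → (φ(1),φ(2)) = (0,5) ∈ E(G2) ✓
  (1,5) → (φ(1),φ(5)) = (3,5) ∈ E(G2) ✓
  (1,6) → (φ(1),φ(6)) = (2,5) ∈ E(G2) ✓
  (1,10) → (φ(1),φ(10)) = (5,6) ∈ E(G2) ✓
  (2,5) → (φ(2),φ(5)) = (0,3) ∈ E(G2) ✓
  (2,6) → (φ(2),φ(6)) = (0,2) ∈ E(G2) ✓
  (2,7) → (φ(2),φ(7)) = (0,10) ∈ E(G2) ✓
  (2,8) → (φ(2),φ(8)) = (0,7) ∈ E(G2) ✓
  (3,9) → (φ(3),φ(9)) = (8,9) ∈ E(G2) ✓
  (4,5) → (φ(4),φ(5)) = (1,3) ∈ E(G2) ✓
  (4,7) → (φ(4),φ(7)) = (1,10) ∈ E(G2) ✓
  (4,8) → (φ(4),φ(8)) = (1,7) ∈ E(G2) ✓
  (4,9) → (φ(4),φ(9)) = (1,9) ∈ E(G2) ✓
  (4,10) → (φ(4),φ(10)) = (1,6) ∈ E(G2) ✓
  (5,9) → (φ(5),φ(9)) = (3,9) ∈ E(G2) ✓
  (5,10) → (φ(5),φ(10)) = (3,6) ∈ E(G2) ✓
  (6,8) → (φ(6),φ(8)) = (2,7) ∈ E(G2) ✓
  (6,9) → (φ(6),φ(9)) = (2,9) ∈ E(G2) ✓
  (6,10) → (φ(6),φ(10)) = (2,6) ∈ E(G2) ✓
  (7,8) → (φ(7),φ(8)) = (7,10) ∈ E(G2) ✓
  (7,9) → (φ(7),φ(9)) = (9,10) ∈ E(G2) ✓
  (7,10) → (φ(7),φ(10)) = (6,10) ∈ E(G2) ✓
  (9,10) → (φ(9),φ(10)) = (6,9) ∈ E(G2) ✓
All 30 edges of G1 map to edges of G2, and |E(G1)| = |E(G2)| = 30, so φ is a bijection on edges as well as vertices. Hence G1 ≅ G2.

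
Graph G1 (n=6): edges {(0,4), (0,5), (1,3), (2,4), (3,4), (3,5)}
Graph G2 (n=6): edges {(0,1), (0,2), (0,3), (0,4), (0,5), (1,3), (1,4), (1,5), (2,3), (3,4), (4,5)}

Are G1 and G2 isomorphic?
No, not isomorphic

The graphs are NOT isomorphic.

Degrees in G1: deg(0)=2, deg(1)=1, deg(2)=1, deg(3)=3, deg(4)=3, deg(5)=2.
Sorted degree sequence of G1: [3, 3, 2, 2, 1, 1].
Degrees in G2: deg(0)=5, deg(1)=4, deg(2)=2, deg(3)=4, deg(4)=4, deg(5)=3.
Sorted degree sequence of G2: [5, 4, 4, 4, 3, 2].
The (sorted) degree sequence is an isomorphism invariant, so since G1 and G2 have different degree sequences they cannot be isomorphic.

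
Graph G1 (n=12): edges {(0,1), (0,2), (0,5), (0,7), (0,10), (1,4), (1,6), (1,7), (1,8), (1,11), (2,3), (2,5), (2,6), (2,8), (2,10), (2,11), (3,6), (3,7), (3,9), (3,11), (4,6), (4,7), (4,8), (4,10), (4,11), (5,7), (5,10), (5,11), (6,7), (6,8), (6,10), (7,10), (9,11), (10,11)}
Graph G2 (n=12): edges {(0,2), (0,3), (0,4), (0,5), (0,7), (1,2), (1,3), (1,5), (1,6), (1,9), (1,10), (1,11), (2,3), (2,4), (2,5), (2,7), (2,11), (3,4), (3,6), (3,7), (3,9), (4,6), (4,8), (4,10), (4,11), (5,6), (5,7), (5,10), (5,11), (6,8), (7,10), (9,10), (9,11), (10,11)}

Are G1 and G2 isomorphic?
Yes, isomorphic

The graphs are isomorphic.
One valid mapping φ: V(G1) → V(G2): 0→7, 1→10, 2→3, 3→6, 4→11, 5→0, 6→1, 7→5, 8→9, 9→8, 10→2, 11→4

Verify φ preserves adjacency — for each edge of G1, its image is an edge of G2:
  (0,1) → (φ(0),φ(1)) = (7,10) ∈ E(G2) ✓
  (0,2) → (φ(0),φ(2)) = (3,7) ∈ E(G2) ✓
  (0,5) → (φ(0),φ(5)) = (0,7) ∈ E(G2) ✓
  (0,7) → (φ(0),φ(7)) = (5,7) ∈ E(G2) ✓
  (0,10) → (φ(0),φ(10)) = (2,7) ∈ E(G2) ✓
  (1,4) → (φ(1),φ(4)) = (10,11) ∈ E(G2) ✓
  (1,6) → (φ(1),φ(6)) = (1,10) ∈ E(G2) ✓
  (1,7) → (φ(1),φ(7)) = (5,10) ∈ E(G2) ✓
  (1,8) → (φ(1),φ(8)) = (9,10) ∈ E(G2) ✓
  (1,11) → (φ(1),φ(11)) = (4,10) ∈ E(G2) ✓
  (2,3) → (φ(2),φ(3)) = (3,6) ∈ E(G2) ✓
  (2,5) → (φ(2),φ(5)) = (0,3) ∈ E(G2) ✓
  (2,6) → (φ(2),φ(6)) = (1,3) ∈ E(G2) ✓
  (2,8) → (φ(2),φ(8)) = (3,9) ∈ E(G2) ✓
  (2,10) → (φ(2),φ(10)) = (2,3) ∈ E(G2) ✓
  (2,11) → (φ(2),φ(11)) = (3,4) ∈ E(G2) ✓
  (3,6) → (φ(3),φ(6)) = (1,6) ∈ E(G2) ✓
  (3,7) → (φ(3),φ(7)) = (5,6) ∈ E(G2) ✓
  (3,9) → (φ(3),φ(9)) = (6,8) ∈ E(G2) ✓
  (3,11) → (φ(3),φ(11)) = (4,6) ∈ E(G2) ✓
  (4,6) → (φ(4),φ(6)) = (1,11) ∈ E(G2) ✓
  (4,7) → (φ(4),φ(7)) = (5,11) ∈ E(G2) ✓
  (4,8) → (φ(4),φ(8)) = (9,11) ∈ E(G2) ✓
  (4,10) → (φ(4),φ(10)) = (2,11) ∈ E(G2) ✓
  (4,11) → (φ(4),φ(11)) = (4,11) ∈ E(G2) ✓
  (5,7) → (φ(5),φ(7)) = (0,5) ∈ E(G2) ✓
  (5,10) → (φ(5),φ(10)) = (0,2) ∈ E(G2) ✓
  (5,11) → (φ(5),φ(11)) = (0,4) ∈ E(G2) ✓
  (6,7) → (φ(6),φ(7)) = (1,5) ∈ E(G2) ✓
  (6,8) → (φ(6),φ(8)) = (1,9) ∈ E(G2) ✓
  (6,10) → (φ(6),φ(10)) = (1,2) ∈ E(G2) ✓
  (7,10) → (φ(7),φ(10)) = (2,5) ∈ E(G2) ✓
  (9,11) → (φ(9),φ(11)) = (4,8) ∈ E(G2) ✓
  (10,11) → (φ(10),φ(11)) = (2,4) ∈ E(G2) ✓
All 34 edges of G1 map to edges of G2, and |E(G1)| = |E(G2)| = 34, so φ is a bijection on edges as well as vertices. Hence G1 ≅ G2.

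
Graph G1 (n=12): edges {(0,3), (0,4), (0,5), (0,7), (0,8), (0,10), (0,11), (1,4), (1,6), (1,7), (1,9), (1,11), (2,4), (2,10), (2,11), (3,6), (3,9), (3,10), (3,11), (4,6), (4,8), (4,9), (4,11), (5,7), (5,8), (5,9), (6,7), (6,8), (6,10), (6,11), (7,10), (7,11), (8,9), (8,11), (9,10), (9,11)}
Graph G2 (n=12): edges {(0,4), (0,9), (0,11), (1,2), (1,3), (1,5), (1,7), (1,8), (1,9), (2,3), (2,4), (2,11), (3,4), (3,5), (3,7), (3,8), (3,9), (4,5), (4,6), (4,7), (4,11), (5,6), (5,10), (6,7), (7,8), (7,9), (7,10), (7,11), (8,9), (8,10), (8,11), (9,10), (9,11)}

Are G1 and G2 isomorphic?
No, not isomorphic

The graphs are NOT isomorphic.

Degrees in G1: deg(0)=7, deg(1)=5, deg(2)=3, deg(3)=5, deg(4)=7, deg(5)=4, deg(6)=7, deg(7)=6, deg(8)=6, deg(9)=7, deg(10)=6, deg(11)=9.
Sorted degree sequence of G1: [9, 7, 7, 7, 7, 6, 6, 6, 5, 5, 4, 3].
Degrees in G2: deg(0)=3, deg(1)=6, deg(2)=4, deg(3)=7, deg(4)=7, deg(5)=5, deg(6)=3, deg(7)=8, deg(8)=6, deg(9)=7, deg(10)=4, deg(11)=6.
Sorted degree sequence of G2: [8, 7, 7, 7, 6, 6, 6, 5, 4, 4, 3, 3].
The (sorted) degree sequence is an isomorphism invariant, so since G1 and G2 have different degree sequences they cannot be isomorphic.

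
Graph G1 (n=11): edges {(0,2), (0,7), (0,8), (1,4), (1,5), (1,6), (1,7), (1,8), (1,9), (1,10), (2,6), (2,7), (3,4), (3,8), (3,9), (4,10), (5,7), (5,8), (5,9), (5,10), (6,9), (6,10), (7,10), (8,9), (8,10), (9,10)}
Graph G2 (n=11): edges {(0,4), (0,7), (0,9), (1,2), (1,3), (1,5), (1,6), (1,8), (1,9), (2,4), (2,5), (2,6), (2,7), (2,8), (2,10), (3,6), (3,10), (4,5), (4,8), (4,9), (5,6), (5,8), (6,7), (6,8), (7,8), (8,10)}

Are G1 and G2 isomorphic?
Yes, isomorphic

The graphs are isomorphic.
One valid mapping φ: V(G1) → V(G2): 0→9, 1→2, 2→0, 3→3, 4→10, 5→5, 6→7, 7→4, 8→1, 9→6, 10→8

Verify φ preserves adjacency — for each edge of G1, its image is an edge of G2:
  (0,2) → (φ(0),φ(2)) = (0,9) ∈ E(G2) ✓
  (0,7) → (φ(0),φ(7)) = (4,9) ∈ E(G2) ✓
  (0,8) → (φ(0),φ(8)) = (1,9) ∈ E(G2) ✓
  (1,4) → (φ(1),φ(4)) = (2,10) ∈ E(G2) ✓
  (1,5) → (φ(1),φ(5)) = (2,5) ∈ E(G2) ✓
  (1,6) → (φ(1),φ(6)) = (2,7) ∈ E(G2) ✓
  (1,7) → (φ(1),φ(7)) = (2,4) ∈ E(G2) ✓
  (1,8) → (φ(1),φ(8)) = (1,2) ∈ E(G2) ✓
  (1,9) → (φ(1),φ(9)) = (2,6) ∈ E(G2) ✓
  (1,10) → (φ(1),φ(10)) = (2,8) ∈ E(G2) ✓
  (2,6) → (φ(2),φ(6)) = (0,7) ∈ E(G2) ✓
  (2,7) → (φ(2),φ(7)) = (0,4) ∈ E(G2) ✓
  (3,4) → (φ(3),φ(4)) = (3,10) ∈ E(G2) ✓
  (3,8) → (φ(3),φ(8)) = (1,3) ∈ E(G2) ✓
  (3,9) → (φ(3),φ(9)) = (3,6) ∈ E(G2) ✓
  (4,10) → (φ(4),φ(10)) = (8,10) ∈ E(G2) ✓
  (5,7) → (φ(5),φ(7)) = (4,5) ∈ E(G2) ✓
  (5,8) → (φ(5),φ(8)) = (1,5) ∈ E(G2) ✓
  (5,9) → (φ(5),φ(9)) = (5,6) ∈ E(G2) ✓
  (5,10) → (φ(5),φ(10)) = (5,8) ∈ E(G2) ✓
  (6,9) → (φ(6),φ(9)) = (6,7) ∈ E(G2) ✓
  (6,10) → (φ(6),φ(10)) = (7,8) ∈ E(G2) ✓
  (7,10) → (φ(7),φ(10)) = (4,8) ∈ E(G2) ✓
  (8,9) → (φ(8),φ(9)) = (1,6) ∈ E(G2) ✓
  (8,10) → (φ(8),φ(10)) = (1,8) ∈ E(G2) ✓
  (9,10) → (φ(9),φ(10)) = (6,8) ∈ E(G2) ✓
All 26 edges of G1 map to edges of G2, and |E(G1)| = |E(G2)| = 26, so φ is a bijection on edges as well as vertices. Hence G1 ≅ G2.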